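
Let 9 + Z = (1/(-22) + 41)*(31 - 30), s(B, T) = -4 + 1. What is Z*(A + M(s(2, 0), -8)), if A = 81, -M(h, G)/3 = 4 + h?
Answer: 27417/11 ≈ 2492.5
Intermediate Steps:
s(B, T) = -3
M(h, G) = -12 - 3*h (M(h, G) = -3*(4 + h) = -12 - 3*h)
Z = 703/22 (Z = -9 + (1/(-22) + 41)*(31 - 30) = -9 + (-1/22 + 41)*1 = -9 + (901/22)*1 = -9 + 901/22 = 703/22 ≈ 31.955)
Z*(A + M(s(2, 0), -8)) = 703*(81 + (-12 - 3*(-3)))/22 = 703*(81 + (-12 + 9))/22 = 703*(81 - 3)/22 = (703/22)*78 = 27417/11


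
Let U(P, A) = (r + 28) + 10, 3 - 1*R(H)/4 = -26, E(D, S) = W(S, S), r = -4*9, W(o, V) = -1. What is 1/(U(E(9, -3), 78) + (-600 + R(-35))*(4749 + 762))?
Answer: -1/2667322 ≈ -3.7491e-7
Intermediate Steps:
r = -36
E(D, S) = -1
R(H) = 116 (R(H) = 12 - 4*(-26) = 12 + 104 = 116)
U(P, A) = 2 (U(P, A) = (-36 + 28) + 10 = -8 + 10 = 2)
1/(U(E(9, -3), 78) + (-600 + R(-35))*(4749 + 762)) = 1/(2 + (-600 + 116)*(4749 + 762)) = 1/(2 - 484*5511) = 1/(2 - 2667324) = 1/(-2667322) = -1/2667322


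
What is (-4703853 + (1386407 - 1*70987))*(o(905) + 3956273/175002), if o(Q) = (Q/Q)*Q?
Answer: -550054775428939/175002 ≈ -3.1431e+9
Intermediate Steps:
o(Q) = Q (o(Q) = 1*Q = Q)
(-4703853 + (1386407 - 1*70987))*(o(905) + 3956273/175002) = (-4703853 + (1386407 - 1*70987))*(905 + 3956273/175002) = (-4703853 + (1386407 - 70987))*(905 + 3956273*(1/175002)) = (-4703853 + 1315420)*(905 + 3956273/175002) = -3388433*162333083/175002 = -550054775428939/175002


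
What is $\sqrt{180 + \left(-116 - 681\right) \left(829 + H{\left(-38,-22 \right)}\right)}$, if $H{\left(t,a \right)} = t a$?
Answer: $15 i \sqrt{5897} \approx 1151.9 i$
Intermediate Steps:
$H{\left(t,a \right)} = a t$
$\sqrt{180 + \left(-116 - 681\right) \left(829 + H{\left(-38,-22 \right)}\right)} = \sqrt{180 + \left(-116 - 681\right) \left(829 - -836\right)} = \sqrt{180 - 797 \left(829 + 836\right)} = \sqrt{180 - 1327005} = \sqrt{-1326825} = 15 i \sqrt{5897}$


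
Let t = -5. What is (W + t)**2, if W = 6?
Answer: 1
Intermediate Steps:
(W + t)**2 = (6 - 5)**2 = 1**2 = 1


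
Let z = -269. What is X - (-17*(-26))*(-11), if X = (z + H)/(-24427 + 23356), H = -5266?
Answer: 579193/119 ≈ 4867.2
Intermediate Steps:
X = 615/119 (X = (-269 - 5266)/(-24427 + 23356) = -5535/(-1071) = -5535*(-1/1071) = 615/119 ≈ 5.1681)
X - (-17*(-26))*(-11) = 615/119 - (-17*(-26))*(-11) = 615/119 - 442*(-11) = 615/119 - 1*(-4862) = 615/119 + 4862 = 579193/119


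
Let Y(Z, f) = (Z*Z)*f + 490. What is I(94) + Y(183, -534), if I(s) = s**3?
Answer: -17052052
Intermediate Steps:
Y(Z, f) = 490 + f*Z**2 (Y(Z, f) = Z**2*f + 490 = f*Z**2 + 490 = 490 + f*Z**2)
I(94) + Y(183, -534) = 94**3 + (490 - 534*183**2) = 830584 + (490 - 534*33489) = 830584 + (490 - 17883126) = 830584 - 17882636 = -17052052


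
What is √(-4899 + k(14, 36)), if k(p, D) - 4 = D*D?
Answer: I*√3599 ≈ 59.992*I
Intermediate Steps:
k(p, D) = 4 + D² (k(p, D) = 4 + D*D = 4 + D²)
√(-4899 + k(14, 36)) = √(-4899 + (4 + 36²)) = √(-4899 + (4 + 1296)) = √(-4899 + 1300) = √(-3599) = I*√3599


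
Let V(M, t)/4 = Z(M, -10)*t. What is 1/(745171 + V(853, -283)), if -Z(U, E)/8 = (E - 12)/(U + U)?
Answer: 853/635531247 ≈ 1.3422e-6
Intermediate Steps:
Z(U, E) = -4*(-12 + E)/U (Z(U, E) = -8*(E - 12)/(U + U) = -8*(-12 + E)/(2*U) = -8*(-12 + E)*1/(2*U) = -4*(-12 + E)/U)
V(M, t) = 352*t/M (V(M, t) = 4*((4*(12 - 1*(-10))/M)*t) = 4*((4*(12 + 10)/M)*t) = 4*((4*22/M)*t) = 4*((88/M)*t) = 4*(88*t/M) = 352*t/M)
1/(745171 + V(853, -283)) = 1/(745171 + 352*(-283)/853) = 1/(745171 + 352*(-283)*(1/853)) = 1/(745171 - 99616/853) = 1/(635531247/853) = 853/635531247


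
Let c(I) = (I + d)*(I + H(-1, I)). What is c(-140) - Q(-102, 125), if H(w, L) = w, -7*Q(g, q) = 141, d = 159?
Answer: -18612/7 ≈ -2658.9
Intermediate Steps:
Q(g, q) = -141/7 (Q(g, q) = -⅐*141 = -141/7)
c(I) = (-1 + I)*(159 + I) (c(I) = (I + 159)*(I - 1) = (159 + I)*(-1 + I) = (-1 + I)*(159 + I))
c(-140) - Q(-102, 125) = (-159 + (-140)² + 158*(-140)) - 1*(-141/7) = (-159 + 19600 - 22120) + 141/7 = -2679 + 141/7 = -18612/7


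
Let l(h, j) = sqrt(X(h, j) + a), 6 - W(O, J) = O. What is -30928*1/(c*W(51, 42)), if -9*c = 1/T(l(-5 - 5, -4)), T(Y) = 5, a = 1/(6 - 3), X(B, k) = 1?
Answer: -30928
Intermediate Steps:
W(O, J) = 6 - O
a = 1/3 ≈ 0.33333
l(h, j) = 2*sqrt(3)/3 (l(h, j) = sqrt(1 + 1/3) = sqrt(4/3) = 2*sqrt(3)/3)
c = -1/45 (c = -1/9/5 = -1/9*1/5 = -1/45 ≈ -0.022222)
-30928*1/(c*W(51, 42)) = -30928*(-45/(6 - 1*51)) = -30928*(-45/(6 - 51)) = -30928/((-1/45*(-45))) = -30928/1 = -30928*1 = -30928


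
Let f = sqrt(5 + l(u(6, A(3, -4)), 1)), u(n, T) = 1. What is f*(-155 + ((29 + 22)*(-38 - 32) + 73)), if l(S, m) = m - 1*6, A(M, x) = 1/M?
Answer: 0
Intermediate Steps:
l(S, m) = -6 + m (l(S, m) = m - 6 = -6 + m)
f = 0 (f = sqrt(5 + (-6 + 1)) = sqrt(5 - 5) = sqrt(0) = 0)
f*(-155 + ((29 + 22)*(-38 - 32) + 73)) = 0*(-155 + ((29 + 22)*(-38 - 32) + 73)) = 0*(-155 + (51*(-70) + 73)) = 0*(-155 + (-3570 + 73)) = 0*(-155 - 3497) = 0*(-3652) = 0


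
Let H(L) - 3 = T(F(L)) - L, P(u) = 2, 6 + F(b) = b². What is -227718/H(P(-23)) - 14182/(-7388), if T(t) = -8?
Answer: 841239929/25858 ≈ 32533.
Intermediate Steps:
F(b) = -6 + b²
H(L) = -5 - L (H(L) = 3 + (-8 - L) = -5 - L)
-227718/H(P(-23)) - 14182/(-7388) = -227718/(-5 - 1*2) - 14182/(-7388) = -227718/(-5 - 2) - 14182*(-1/7388) = -227718/(-7) + 7091/3694 = -227718*(-⅐) + 7091/3694 = 227718/7 + 7091/3694 = 841239929/25858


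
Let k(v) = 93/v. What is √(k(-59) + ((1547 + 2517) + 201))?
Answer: √14840978/59 ≈ 65.295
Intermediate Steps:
√(k(-59) + ((1547 + 2517) + 201)) = √(93/(-59) + ((1547 + 2517) + 201)) = √(93*(-1/59) + (4064 + 201)) = √(-93/59 + 4265) = √(251542/59) = √14840978/59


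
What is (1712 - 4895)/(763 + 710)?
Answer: -1061/491 ≈ -2.1609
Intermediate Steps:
(1712 - 4895)/(763 + 710) = -3183/1473 = -3183*1/1473 = -1061/491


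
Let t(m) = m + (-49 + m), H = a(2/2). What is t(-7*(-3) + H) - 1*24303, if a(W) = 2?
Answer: -24306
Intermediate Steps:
H = 2
t(m) = -49 + 2*m
t(-7*(-3) + H) - 1*24303 = (-49 + 2*(-7*(-3) + 2)) - 1*24303 = (-49 + 2*(21 + 2)) - 24303 = (-49 + 2*23) - 24303 = (-49 + 46) - 24303 = -3 - 24303 = -24306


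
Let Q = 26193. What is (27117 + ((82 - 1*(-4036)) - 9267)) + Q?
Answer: 48161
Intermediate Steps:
(27117 + ((82 - 1*(-4036)) - 9267)) + Q = (27117 + ((82 - 1*(-4036)) - 9267)) + 26193 = (27117 + ((82 + 4036) - 9267)) + 26193 = (27117 + (4118 - 9267)) + 26193 = (27117 - 5149) + 26193 = 21968 + 26193 = 48161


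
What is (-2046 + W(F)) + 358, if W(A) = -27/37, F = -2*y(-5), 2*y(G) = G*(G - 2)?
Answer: -62483/37 ≈ -1688.7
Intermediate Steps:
y(G) = G*(-2 + G)/2 (y(G) = (G*(G - 2))/2 = (G*(-2 + G))/2 = G*(-2 + G)/2)
F = -35 (F = -(-5)*(-2 - 5) = -(-5)*(-7) = -2*35/2 = -35)
W(A) = -27/37 (W(A) = -27*1/37 = -27/37)
(-2046 + W(F)) + 358 = (-2046 - 27/37) + 358 = -75729/37 + 358 = -62483/37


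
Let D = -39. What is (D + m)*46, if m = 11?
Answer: -1288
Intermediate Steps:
(D + m)*46 = (-39 + 11)*46 = -28*46 = -1288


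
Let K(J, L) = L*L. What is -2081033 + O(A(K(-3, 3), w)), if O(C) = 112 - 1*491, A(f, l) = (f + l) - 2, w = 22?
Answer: -2081412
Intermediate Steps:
K(J, L) = L**2
A(f, l) = -2 + f + l
O(C) = -379 (O(C) = 112 - 491 = -379)
-2081033 + O(A(K(-3, 3), w)) = -2081033 - 379 = -2081412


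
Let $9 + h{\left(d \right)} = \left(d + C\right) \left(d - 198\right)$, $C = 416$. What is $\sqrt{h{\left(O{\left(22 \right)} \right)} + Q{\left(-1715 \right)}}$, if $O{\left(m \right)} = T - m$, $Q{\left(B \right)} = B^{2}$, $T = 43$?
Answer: $\sqrt{2863867} \approx 1692.3$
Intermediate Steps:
$O{\left(m \right)} = 43 - m$
$h{\left(d \right)} = -9 + \left(-198 + d\right) \left(416 + d\right)$ ($h{\left(d \right)} = -9 + \left(d + 416\right) \left(d - 198\right) = -9 + \left(416 + d\right) \left(-198 + d\right) = -9 + \left(-198 + d\right) \left(416 + d\right)$)
$\sqrt{h{\left(O{\left(22 \right)} \right)} + Q{\left(-1715 \right)}} = \sqrt{\left(-82377 + \left(43 - 22\right)^{2} + 218 \left(43 - 22\right)\right) + \left(-1715\right)^{2}} = \sqrt{\left(-82377 + \left(43 - 22\right)^{2} + 218 \left(43 - 22\right)\right) + 2941225} = \sqrt{\left(-82377 + 21^{2} + 218 \cdot 21\right) + 2941225} = \sqrt{\left(-82377 + 441 + 4578\right) + 2941225} = \sqrt{-77358 + 2941225} = \sqrt{2863867}$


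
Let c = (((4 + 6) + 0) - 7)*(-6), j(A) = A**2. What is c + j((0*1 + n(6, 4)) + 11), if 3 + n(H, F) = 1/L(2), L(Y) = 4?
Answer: 801/16 ≈ 50.063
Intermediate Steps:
n(H, F) = -11/4 (n(H, F) = -3 + 1/4 = -11/4)
c = -18 (c = ((10 + 0) - 7)*(-6) = (10 - 7)*(-6) = 3*(-6) = -18)
c + j((0*1 + n(6, 4)) + 11) = -18 + ((0*1 - 11/4) + 11)**2 = -18 + ((0 - 11/4) + 11)**2 = -18 + (-11/4 + 11)**2 = -18 + (33/4)**2 = -18 + 1089/16 = 801/16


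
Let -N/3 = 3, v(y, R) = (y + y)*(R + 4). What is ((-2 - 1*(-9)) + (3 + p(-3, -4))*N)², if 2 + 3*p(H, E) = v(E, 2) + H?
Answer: 19321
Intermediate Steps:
v(y, R) = 2*y*(4 + R) (v(y, R) = (2*y)*(4 + R) = 2*y*(4 + R))
N = -9 (N = -3*3 = -9)
p(H, E) = -⅔ + 4*E + H/3 (p(H, E) = -⅔ + (2*E*(4 + 2) + H)/3 = -⅔ + (2*E*6 + H)/3 = -⅔ + (12*E + H)/3 = -⅔ + (H + 12*E)/3 = -⅔ + (4*E + H/3) = -⅔ + 4*E + H/3)
((-2 - 1*(-9)) + (3 + p(-3, -4))*N)² = ((-2 - 1*(-9)) + (3 + (-⅔ + 4*(-4) + (⅓)*(-3)))*(-9))² = ((-2 + 9) + (3 + (-⅔ - 16 - 1))*(-9))² = (7 + (3 - 53/3)*(-9))² = (7 - 44/3*(-9))² = (7 + 132)² = 139² = 19321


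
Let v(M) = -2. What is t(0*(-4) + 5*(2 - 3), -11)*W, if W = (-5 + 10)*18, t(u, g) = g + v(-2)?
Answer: -1170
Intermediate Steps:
t(u, g) = -2 + g (t(u, g) = g - 2 = -2 + g)
W = 90 (W = 5*18 = 90)
t(0*(-4) + 5*(2 - 3), -11)*W = (-2 - 11)*90 = -13*90 = -1170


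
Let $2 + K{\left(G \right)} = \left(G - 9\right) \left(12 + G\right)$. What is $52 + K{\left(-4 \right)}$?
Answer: $-54$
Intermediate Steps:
$K{\left(G \right)} = -2 + \left(-9 + G\right) \left(12 + G\right)$ ($K{\left(G \right)} = -2 + \left(G - 9\right) \left(12 + G\right) = -2 + \left(-9 + G\right) \left(12 + G\right)$)
$52 + K{\left(-4 \right)} = 52 + \left(-110 + \left(-4\right)^{2} + 3 \left(-4\right)\right) = 52 - 106 = -54$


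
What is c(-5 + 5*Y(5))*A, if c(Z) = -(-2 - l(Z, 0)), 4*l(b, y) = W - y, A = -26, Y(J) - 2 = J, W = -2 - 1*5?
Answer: -13/2 ≈ -6.5000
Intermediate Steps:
W = -7 (W = -2 - 5 = -7)
Y(J) = 2 + J
l(b, y) = -7/4 - y/4 (l(b, y) = (-7 - y)/4 = -7/4 - y/4)
c(Z) = ¼ (c(Z) = -(-2 - (-7/4 - ¼*0)) = -(-2 - (-7/4 + 0)) = -(-2 - 1*(-7/4)) = -(-2 + 7/4) = -1*(-¼) = ¼)
c(-5 + 5*Y(5))*A = (¼)*(-26) = -13/2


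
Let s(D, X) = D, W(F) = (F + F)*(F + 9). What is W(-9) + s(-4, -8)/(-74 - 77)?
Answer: 4/151 ≈ 0.026490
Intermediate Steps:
W(F) = 2*F*(9 + F) (W(F) = (2*F)*(9 + F) = 2*F*(9 + F))
W(-9) + s(-4, -8)/(-74 - 77) = 2*(-9)*(9 - 9) - 4/(-74 - 77) = 2*(-9)*0 - 4/(-151) = 0 - 1/151*(-4) = 0 + 4/151 = 4/151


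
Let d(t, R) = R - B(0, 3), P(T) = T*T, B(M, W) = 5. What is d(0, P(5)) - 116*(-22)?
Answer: 2572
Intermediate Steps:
P(T) = T**2
d(t, R) = -5 + R (d(t, R) = R - 1*5 = R - 5 = -5 + R)
d(0, P(5)) - 116*(-22) = (-5 + 5**2) - 116*(-22) = (-5 + 25) + 2552 = 20 + 2552 = 2572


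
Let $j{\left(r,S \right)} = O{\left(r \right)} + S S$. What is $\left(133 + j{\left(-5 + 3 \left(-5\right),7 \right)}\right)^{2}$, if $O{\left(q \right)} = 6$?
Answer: $35344$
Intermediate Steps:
$j{\left(r,S \right)} = 6 + S^{2}$ ($j{\left(r,S \right)} = 6 + S S = 6 + S^{2}$)
$\left(133 + j{\left(-5 + 3 \left(-5\right),7 \right)}\right)^{2} = \left(133 + \left(6 + 7^{2}\right)\right)^{2} = \left(133 + \left(6 + 49\right)\right)^{2} = \left(133 + 55\right)^{2} = 188^{2} = 35344$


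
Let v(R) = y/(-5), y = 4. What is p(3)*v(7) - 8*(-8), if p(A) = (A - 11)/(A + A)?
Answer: 976/15 ≈ 65.067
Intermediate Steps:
p(A) = (-11 + A)/(2*A) (p(A) = (-11 + A)/((2*A)) = (-11 + A)*(1/(2*A)) = (-11 + A)/(2*A))
v(R) = -⅘ (v(R) = 4/(-5) = 4*(-⅕) = -⅘)
p(3)*v(7) - 8*(-8) = ((½)*(-11 + 3)/3)*(-⅘) - 8*(-8) = ((½)*(⅓)*(-8))*(-⅘) + 64 = -4/3*(-⅘) + 64 = 16/15 + 64 = 976/15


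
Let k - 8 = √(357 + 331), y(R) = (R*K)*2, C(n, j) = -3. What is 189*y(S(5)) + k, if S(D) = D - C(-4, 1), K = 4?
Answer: 12104 + 4*√43 ≈ 12130.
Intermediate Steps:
S(D) = 3 + D (S(D) = D - 1*(-3) = D + 3 = 3 + D)
y(R) = 8*R (y(R) = (R*4)*2 = (4*R)*2 = 8*R)
k = 8 + 4*√43 (k = 8 + √(357 + 331) = 8 + √688 = 8 + 4*√43 ≈ 34.230)
189*y(S(5)) + k = 189*(8*(3 + 5)) + (8 + 4*√43) = 189*(8*8) + (8 + 4*√43) = 189*64 + (8 + 4*√43) = 12096 + (8 + 4*√43) = 12104 + 4*√43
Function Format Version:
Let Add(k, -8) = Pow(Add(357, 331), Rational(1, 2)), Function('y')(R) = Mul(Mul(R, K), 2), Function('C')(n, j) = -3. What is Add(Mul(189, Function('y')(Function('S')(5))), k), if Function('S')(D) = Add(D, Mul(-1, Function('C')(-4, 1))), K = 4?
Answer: Add(12104, Mul(4, Pow(43, Rational(1, 2)))) ≈ 12130.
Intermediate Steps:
Function('S')(D) = Add(3, D) (Function('S')(D) = Add(D, Mul(-1, -3)) = Add(D, 3) = Add(3, D))
Function('y')(R) = Mul(8, R) (Function('y')(R) = Mul(Mul(R, 4), 2) = Mul(Mul(4, R), 2) = Mul(8, R))
k = Add(8, Mul(4, Pow(43, Rational(1, 2)))) (k = Add(8, Pow(Add(357, 331), Rational(1, 2))) = Add(8, Pow(688, Rational(1, 2))) = Add(8, Mul(4, Pow(43, Rational(1, 2)))) ≈ 34.230)
Add(Mul(189, Function('y')(Function('S')(5))), k) = Add(Mul(189, Mul(8, Add(3, 5))), Add(8, Mul(4, Pow(43, Rational(1, 2))))) = Add(Mul(189, Mul(8, 8)), Add(8, Mul(4, Pow(43, Rational(1, 2))))) = Add(Mul(189, 64), Add(8, Mul(4, Pow(43, Rational(1, 2))))) = Add(12096, Add(8, Mul(4, Pow(43, Rational(1, 2))))) = Add(12104, Mul(4, Pow(43, Rational(1, 2))))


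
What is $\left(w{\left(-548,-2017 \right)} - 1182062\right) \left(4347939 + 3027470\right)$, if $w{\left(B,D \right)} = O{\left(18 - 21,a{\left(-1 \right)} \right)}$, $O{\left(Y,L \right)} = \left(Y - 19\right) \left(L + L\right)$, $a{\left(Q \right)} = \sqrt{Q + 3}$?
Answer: $-8718190713358 - 324517996 \sqrt{2} \approx -8.7186 \cdot 10^{12}$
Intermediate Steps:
$a{\left(Q \right)} = \sqrt{3 + Q}$
$O{\left(Y,L \right)} = 2 L \left(-19 + Y\right)$ ($O{\left(Y,L \right)} = \left(-19 + Y\right) 2 L = 2 L \left(-19 + Y\right)$)
$w{\left(B,D \right)} = - 44 \sqrt{2}$ ($w{\left(B,D \right)} = 2 \sqrt{3 - 1} \left(-19 + \left(18 - 21\right)\right) = 2 \sqrt{2} \left(-19 - 3\right) = 2 \sqrt{2} \left(-22\right) = - 44 \sqrt{2}$)
$\left(w{\left(-548,-2017 \right)} - 1182062\right) \left(4347939 + 3027470\right) = \left(- 44 \sqrt{2} - 1182062\right) \left(4347939 + 3027470\right) = \left(-1182062 - 44 \sqrt{2}\right) 7375409 = -8718190713358 - 324517996 \sqrt{2}$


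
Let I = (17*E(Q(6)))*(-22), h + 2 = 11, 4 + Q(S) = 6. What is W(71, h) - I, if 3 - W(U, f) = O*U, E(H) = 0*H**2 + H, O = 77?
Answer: -4716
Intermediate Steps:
Q(S) = 2 (Q(S) = -4 + 6 = 2)
E(H) = H (E(H) = 0 + H = H)
h = 9 (h = -2 + 11 = 9)
W(U, f) = 3 - 77*U
I = -748 (I = (17*2)*(-22) = 34*(-22) = -748)
W(71, h) - I = (3 - 77*71) - 1*(-748) = (3 - 5467) + 748 = -5464 + 748 = -4716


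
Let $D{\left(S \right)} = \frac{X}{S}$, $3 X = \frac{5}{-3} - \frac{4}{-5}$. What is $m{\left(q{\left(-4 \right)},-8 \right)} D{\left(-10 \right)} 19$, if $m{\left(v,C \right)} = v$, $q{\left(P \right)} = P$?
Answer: $- \frac{494}{225} \approx -2.1956$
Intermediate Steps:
$X = - \frac{13}{45}$ ($X = \frac{\frac{5}{-3} - \frac{4}{-5}}{3} = \frac{5 \left(- \frac{1}{3}\right) - - \frac{4}{5}}{3} = \frac{- \frac{5}{3} + \frac{4}{5}}{3} = \frac{1}{3} \left(- \frac{13}{15}\right) = - \frac{13}{45} \approx -0.28889$)
$D{\left(S \right)} = - \frac{13}{45 S}$
$m{\left(q{\left(-4 \right)},-8 \right)} D{\left(-10 \right)} 19 = - 4 \left(- \frac{13}{45 \left(-10\right)}\right) 19 = - 4 \left(\left(- \frac{13}{45}\right) \left(- \frac{1}{10}\right)\right) 19 = \left(-4\right) \frac{13}{450} \cdot 19 = \left(- \frac{26}{225}\right) 19 = - \frac{494}{225}$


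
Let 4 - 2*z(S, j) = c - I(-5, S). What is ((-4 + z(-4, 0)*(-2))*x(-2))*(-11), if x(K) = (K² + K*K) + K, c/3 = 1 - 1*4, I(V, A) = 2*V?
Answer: 462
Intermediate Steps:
c = -9 (c = 3*(1 - 1*4) = 3*(1 - 4) = 3*(-3) = -9)
x(K) = K + 2*K² (x(K) = (K² + K²) + K = 2*K² + K = K + 2*K²)
z(S, j) = 3/2 (z(S, j) = 2 - (-9 - 2*(-5))/2 = 2 - (-9 - 1*(-10))/2 = 2 - (-9 + 10)/2 = 2 - ½*1 = 2 - ½ = 3/2)
((-4 + z(-4, 0)*(-2))*x(-2))*(-11) = ((-4 + (3/2)*(-2))*(-2*(1 + 2*(-2))))*(-11) = ((-4 - 3)*(-2*(1 - 4)))*(-11) = -(-14)*(-3)*(-11) = -7*6*(-11) = -42*(-11) = 462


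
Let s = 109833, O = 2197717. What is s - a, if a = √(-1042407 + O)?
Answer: 109833 - √1155310 ≈ 1.0876e+5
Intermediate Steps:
a = √1155310 (a = √(-1042407 + 2197717) = √1155310 ≈ 1074.9)
s - a = 109833 - √1155310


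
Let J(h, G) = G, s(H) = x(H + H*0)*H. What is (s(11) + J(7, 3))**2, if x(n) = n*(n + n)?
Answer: 7102225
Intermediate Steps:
x(n) = 2*n**2 (x(n) = n*(2*n) = 2*n**2)
s(H) = 2*H**3 (s(H) = (2*(H + H*0)**2)*H = (2*(H + 0)**2)*H = (2*H**2)*H = 2*H**3)
(s(11) + J(7, 3))**2 = (2*11**3 + 3)**2 = (2*1331 + 3)**2 = (2662 + 3)**2 = 2665**2 = 7102225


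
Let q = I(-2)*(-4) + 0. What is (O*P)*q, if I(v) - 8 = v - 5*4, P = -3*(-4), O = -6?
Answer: -4032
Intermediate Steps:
P = 12
I(v) = -12 + v (I(v) = 8 + (v - 5*4) = 8 + (v - 20) = 8 + (-20 + v) = -12 + v)
q = 56 (q = (-12 - 2)*(-4) + 0 = -14*(-4) + 0 = 56 + 0 = 56)
(O*P)*q = -6*12*56 = -72*56 = -4032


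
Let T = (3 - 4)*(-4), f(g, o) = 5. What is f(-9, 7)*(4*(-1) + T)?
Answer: 0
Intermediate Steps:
T = 4 (T = -1*(-4) = 4)
f(-9, 7)*(4*(-1) + T) = 5*(4*(-1) + 4) = 5*(-4 + 4) = 5*0 = 0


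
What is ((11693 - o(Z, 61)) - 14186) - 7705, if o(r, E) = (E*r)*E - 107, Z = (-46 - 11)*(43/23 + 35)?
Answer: 179626163/23 ≈ 7.8098e+6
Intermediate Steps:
Z = -48336/23 (Z = -57*(43*(1/23) + 35) = -57*(43/23 + 35) = -57*848/23 = -48336/23 ≈ -2101.6)
o(r, E) = -107 + r*E**2 (o(r, E) = r*E**2 - 107 = -107 + r*E**2)
((11693 - o(Z, 61)) - 14186) - 7705 = ((11693 - (-107 - 48336/23*61**2)) - 14186) - 7705 = ((11693 - (-107 - 48336/23*3721)) - 14186) - 7705 = ((11693 - (-107 - 179858256/23)) - 14186) - 7705 = ((11693 - 1*(-179860717/23)) - 14186) - 7705 = ((11693 + 179860717/23) - 14186) - 7705 = (180129656/23 - 14186) - 7705 = 179803378/23 - 7705 = 179626163/23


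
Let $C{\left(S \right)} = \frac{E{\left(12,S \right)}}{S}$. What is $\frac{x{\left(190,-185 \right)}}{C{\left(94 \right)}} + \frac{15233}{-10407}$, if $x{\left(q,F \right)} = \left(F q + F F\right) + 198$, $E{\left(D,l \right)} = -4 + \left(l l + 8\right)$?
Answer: $- \frac{422926643}{45998940} \approx -9.1943$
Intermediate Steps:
$E{\left(D,l \right)} = 4 + l^{2}$ ($E{\left(D,l \right)} = -4 + \left(l^{2} + 8\right) = -4 + \left(8 + l^{2}\right) = 4 + l^{2}$)
$x{\left(q,F \right)} = 198 + F^{2} + F q$ ($x{\left(q,F \right)} = \left(F q + F^{2}\right) + 198 = \left(F^{2} + F q\right) + 198 = 198 + F^{2} + F q$)
$C{\left(S \right)} = \frac{4 + S^{2}}{S}$
$\frac{x{\left(190,-185 \right)}}{C{\left(94 \right)}} + \frac{15233}{-10407} = \frac{198 + \left(-185\right)^{2} - 35150}{94 + \frac{4}{94}} + \frac{15233}{-10407} = \frac{198 + 34225 - 35150}{94 + 4 \cdot \frac{1}{94}} + 15233 \left(- \frac{1}{10407}\right) = - \frac{727}{94 + \frac{2}{47}} - \frac{15233}{10407} = - \frac{727}{\frac{4420}{47}} - \frac{15233}{10407} = \left(-727\right) \frac{47}{4420} - \frac{15233}{10407} = - \frac{34169}{4420} - \frac{15233}{10407} = - \frac{422926643}{45998940}$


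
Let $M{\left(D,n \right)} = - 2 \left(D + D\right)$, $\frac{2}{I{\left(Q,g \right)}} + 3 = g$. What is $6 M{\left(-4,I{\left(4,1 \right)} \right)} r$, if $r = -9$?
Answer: $-864$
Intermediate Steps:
$I{\left(Q,g \right)} = \frac{2}{-3 + g}$
$M{\left(D,n \right)} = - 4 D$ ($M{\left(D,n \right)} = - 2 \cdot 2 D = - 4 D$)
$6 M{\left(-4,I{\left(4,1 \right)} \right)} r = 6 \left(\left(-4\right) \left(-4\right)\right) \left(-9\right) = 6 \cdot 16 \left(-9\right) = 96 \left(-9\right) = -864$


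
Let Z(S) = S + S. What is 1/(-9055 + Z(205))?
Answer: -1/8645 ≈ -0.00011567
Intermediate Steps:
Z(S) = 2*S
1/(-9055 + Z(205)) = 1/(-9055 + 2*205) = 1/(-9055 + 410) = 1/(-8645) = -1/8645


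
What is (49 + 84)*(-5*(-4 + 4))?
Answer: 0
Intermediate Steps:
(49 + 84)*(-5*(-4 + 4)) = 133*(-5*0) = 133*0 = 0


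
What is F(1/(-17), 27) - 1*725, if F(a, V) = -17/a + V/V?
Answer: -435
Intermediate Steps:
F(a, V) = 1 - 17/a (F(a, V) = -17/a + 1 = 1 - 17/a)
F(1/(-17), 27) - 1*725 = (-17 + 1/(-17))/(1/(-17)) - 1*725 = (-17 - 1/17)/(-1/17) - 725 = -17*(-290/17) - 725 = 290 - 725 = -435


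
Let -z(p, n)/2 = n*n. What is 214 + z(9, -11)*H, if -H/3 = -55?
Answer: -39716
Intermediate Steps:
H = 165 (H = -3*(-55) = 165)
z(p, n) = -2*n² (z(p, n) = -2*n*n = -2*n²)
214 + z(9, -11)*H = 214 - 2*(-11)²*165 = 214 - 2*121*165 = 214 - 242*165 = 214 - 39930 = -39716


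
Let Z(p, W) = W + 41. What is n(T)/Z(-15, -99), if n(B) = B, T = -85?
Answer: 85/58 ≈ 1.4655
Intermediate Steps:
Z(p, W) = 41 + W
n(T)/Z(-15, -99) = -85/(41 - 99) = -85/(-58) = -85*(-1/58) = 85/58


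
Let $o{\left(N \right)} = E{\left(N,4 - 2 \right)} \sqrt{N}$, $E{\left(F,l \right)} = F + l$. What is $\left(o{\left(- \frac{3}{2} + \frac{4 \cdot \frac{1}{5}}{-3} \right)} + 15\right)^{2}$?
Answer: $\frac{6072403}{27000} + \frac{7 i \sqrt{1590}}{30} \approx 224.9 + 9.3041 i$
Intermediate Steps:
$o{\left(N \right)} = \sqrt{N} \left(2 + N\right)$ ($o{\left(N \right)} = \left(N + \left(4 - 2\right)\right) \sqrt{N} = \left(N + 2\right) \sqrt{N} = \left(2 + N\right) \sqrt{N} = \sqrt{N} \left(2 + N\right)$)
$\left(o{\left(- \frac{3}{2} + \frac{4 \cdot \frac{1}{5}}{-3} \right)} + 15\right)^{2} = \left(\sqrt{- \frac{3}{2} + \frac{4 \cdot \frac{1}{5}}{-3}} \left(2 - \left(\frac{3}{2} - \frac{4 \cdot \frac{1}{5}}{-3}\right)\right) + 15\right)^{2} = \left(\sqrt{\left(-3\right) \frac{1}{2} + 4 \cdot \frac{1}{5} \left(- \frac{1}{3}\right)} \left(2 - \left(\frac{3}{2} - 4 \cdot \frac{1}{5} \left(- \frac{1}{3}\right)\right)\right) + 15\right)^{2} = \left(\sqrt{- \frac{3}{2} + \frac{4}{5} \left(- \frac{1}{3}\right)} \left(2 + \left(- \frac{3}{2} + \frac{4}{5} \left(- \frac{1}{3}\right)\right)\right) + 15\right)^{2} = \left(\sqrt{- \frac{3}{2} - \frac{4}{15}} \left(2 - \frac{53}{30}\right) + 15\right)^{2} = \left(\sqrt{- \frac{53}{30}} \left(2 - \frac{53}{30}\right) + 15\right)^{2} = \left(\frac{i \sqrt{1590}}{30} \cdot \frac{7}{30} + 15\right)^{2} = \left(\frac{7 i \sqrt{1590}}{900} + 15\right)^{2} = \left(15 + \frac{7 i \sqrt{1590}}{900}\right)^{2}$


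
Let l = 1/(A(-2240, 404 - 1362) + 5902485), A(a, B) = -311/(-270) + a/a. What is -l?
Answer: -270/1593671531 ≈ -1.6942e-7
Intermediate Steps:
A(a, B) = 581/270 (A(a, B) = -311*(-1/270) + 1 = 311/270 + 1 = 581/270)
l = 270/1593671531 (l = 1/(581/270 + 5902485) = 1/(1593671531/270) = 270/1593671531 ≈ 1.6942e-7)
-l = -1*270/1593671531 = -270/1593671531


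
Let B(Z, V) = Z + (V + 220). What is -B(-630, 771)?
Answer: -361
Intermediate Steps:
B(Z, V) = 220 + V + Z (B(Z, V) = Z + (220 + V) = 220 + V + Z)
-B(-630, 771) = -(220 + 771 - 630) = -1*361 = -361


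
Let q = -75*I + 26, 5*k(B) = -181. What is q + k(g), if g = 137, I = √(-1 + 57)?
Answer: -51/5 - 150*√14 ≈ -571.45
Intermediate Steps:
I = 2*√14 (I = √56 = 2*√14 ≈ 7.4833)
k(B) = -181/5 (k(B) = (⅕)*(-181) = -181/5)
q = 26 - 150*√14 (q = -150*√14 + 26 = 26 - 150*√14 ≈ -535.25)
q + k(g) = (26 - 150*√14) - 181/5 = -51/5 - 150*√14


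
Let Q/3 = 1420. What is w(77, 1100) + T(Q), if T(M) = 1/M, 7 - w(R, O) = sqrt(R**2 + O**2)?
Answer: 29821/4260 - 11*sqrt(10049) ≈ -1095.7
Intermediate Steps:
Q = 4260 (Q = 3*1420 = 4260)
w(R, O) = 7 - sqrt(O**2 + R**2) (w(R, O) = 7 - sqrt(R**2 + O**2) = 7 - sqrt(O**2 + R**2))
w(77, 1100) + T(Q) = (7 - sqrt(1100**2 + 77**2)) + 1/4260 = (7 - sqrt(1210000 + 5929)) + 1/4260 = (7 - sqrt(1215929)) + 1/4260 = (7 - 11*sqrt(10049)) + 1/4260 = 29821/4260 - 11*sqrt(10049)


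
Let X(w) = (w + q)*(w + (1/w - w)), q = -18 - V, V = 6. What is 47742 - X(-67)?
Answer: 3198623/67 ≈ 47741.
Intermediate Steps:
q = -24 (q = -18 - 1*6 = -18 - 6 = -24)
X(w) = (-24 + w)/w (X(w) = (w - 24)*(w + (1/w - w)) = (-24 + w)/w)
47742 - X(-67) = 47742 - (-24 - 67)/(-67) = 47742 - (-1)*(-91)/67 = 47742 - 1*91/67 = 47742 - 91/67 = 3198623/67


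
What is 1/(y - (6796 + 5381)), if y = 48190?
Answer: 1/36013 ≈ 2.7768e-5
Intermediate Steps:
1/(y - (6796 + 5381)) = 1/(48190 - (6796 + 5381)) = 1/(48190 - 1*12177) = 1/(48190 - 12177) = 1/36013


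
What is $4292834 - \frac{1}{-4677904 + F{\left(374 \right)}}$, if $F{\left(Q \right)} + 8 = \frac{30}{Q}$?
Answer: $\frac{3755240376255373}{874769529} \approx 4.2928 \cdot 10^{6}$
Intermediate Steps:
$F{\left(Q \right)} = -8 + \frac{30}{Q}$
$4292834 - \frac{1}{-4677904 + F{\left(374 \right)}} = 4292834 - \frac{1}{-4677904 - \left(8 - \frac{30}{374}\right)} = 4292834 - \frac{1}{-4677904 + \left(-8 + 30 \cdot \frac{1}{374}\right)} = 4292834 - \frac{1}{-4677904 + \left(-8 + \frac{15}{187}\right)} = 4292834 - \frac{1}{-4677904 - \frac{1481}{187}} = 4292834 - \frac{1}{- \frac{874769529}{187}} = 4292834 - - \frac{187}{874769529} = 4292834 + \frac{187}{874769529} = \frac{3755240376255373}{874769529}$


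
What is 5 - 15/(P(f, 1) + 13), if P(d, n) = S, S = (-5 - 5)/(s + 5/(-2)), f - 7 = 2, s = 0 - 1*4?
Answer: 250/63 ≈ 3.9683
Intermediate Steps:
s = -4 (s = 0 - 4 = -4)
f = 9 (f = 7 + 2 = 9)
S = 20/13 (S = (-5 - 5)/(-4 + 5/(-2)) = -10/(-4 + 5*(-½)) = -10/(-4 - 5/2) = -10/(-13/2) = -10*(-2/13) = 20/13 ≈ 1.5385)
P(d, n) = 20/13
5 - 15/(P(f, 1) + 13) = 5 - 15/(20/13 + 13) = 5 - 15/189/13 = 5 - 15*13/189 = 5 - 65/63 = 250/63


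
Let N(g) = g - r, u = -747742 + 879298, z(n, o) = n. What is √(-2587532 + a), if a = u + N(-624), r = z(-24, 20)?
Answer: 32*I*√2399 ≈ 1567.3*I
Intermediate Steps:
r = -24
u = 131556
N(g) = 24 + g (N(g) = g - 1*(-24) = g + 24 = 24 + g)
a = 130956 (a = 131556 + (24 - 624) = 131556 - 600 = 130956)
√(-2587532 + a) = √(-2587532 + 130956) = √(-2456576) = 32*I*√2399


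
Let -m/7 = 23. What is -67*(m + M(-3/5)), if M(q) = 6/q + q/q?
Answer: 11390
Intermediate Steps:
m = -161 (m = -7*23 = -161)
M(q) = 1 + 6/q (M(q) = 6/q + 1 = 1 + 6/q)
-67*(m + M(-3/5)) = -67*(-161 + (6 - 3/5)/((-3/5))) = -67*(-161 + (6 - 3*1/5)/((-3*1/5))) = -67*(-161 + (6 - 3/5)/(-3/5)) = -67*(-161 - 5/3*27/5) = -67*(-161 - 9) = -67*(-170) = 11390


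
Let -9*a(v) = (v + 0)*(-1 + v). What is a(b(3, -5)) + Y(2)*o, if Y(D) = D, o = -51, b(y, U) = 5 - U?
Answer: -112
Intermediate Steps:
a(v) = -v*(-1 + v)/9 (a(v) = -(v + 0)*(-1 + v)/9 = -v*(-1 + v)/9)
a(b(3, -5)) + Y(2)*o = (5 - 1*(-5))*(1 - (5 - 1*(-5)))/9 + 2*(-51) = (5 + 5)*(1 - (5 + 5))/9 - 102 = (1/9)*10*(1 - 1*10) - 102 = (1/9)*10*(1 - 10) - 102 = (1/9)*10*(-9) - 102 = -10 - 102 = -112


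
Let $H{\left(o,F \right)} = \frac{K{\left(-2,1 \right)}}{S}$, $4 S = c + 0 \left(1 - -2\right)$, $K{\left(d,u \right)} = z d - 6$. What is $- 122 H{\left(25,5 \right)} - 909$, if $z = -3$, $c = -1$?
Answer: $-909$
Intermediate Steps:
$K{\left(d,u \right)} = -6 - 3 d$ ($K{\left(d,u \right)} = - 3 d - 6 = -6 - 3 d$)
$S = - \frac{1}{4}$ ($S = \frac{-1 + 0 \left(1 - -2\right)}{4} = \frac{-1 + 0 \left(1 + 2\right)}{4} = \frac{-1 + 0 \cdot 3}{4} = \frac{-1 + 0}{4} = \frac{1}{4} \left(-1\right) = - \frac{1}{4} \approx -0.25$)
$H{\left(o,F \right)} = 0$ ($H{\left(o,F \right)} = \frac{-6 - -6}{- \frac{1}{4}} = \left(-6 + 6\right) \left(-4\right) = 0 \left(-4\right) = 0$)
$- 122 H{\left(25,5 \right)} - 909 = \left(-122\right) 0 - 909 = 0 - 909 = -909$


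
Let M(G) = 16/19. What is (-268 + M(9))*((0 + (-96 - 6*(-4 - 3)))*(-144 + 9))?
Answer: -37004040/19 ≈ -1.9476e+6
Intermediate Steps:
M(G) = 16/19 (M(G) = 16*(1/19) = 16/19)
(-268 + M(9))*((0 + (-96 - 6*(-4 - 3)))*(-144 + 9)) = (-268 + 16/19)*((0 + (-96 - 6*(-4 - 3)))*(-144 + 9)) = -5076*(0 + (-96 - 6*(-7)))*(-135)/19 = -5076*(0 + (-96 - 1*(-42)))*(-135)/19 = -5076*(0 + (-96 + 42))*(-135)/19 = -5076*(0 - 54)*(-135)/19 = -(-274104)*(-135)/19 = -5076/19*7290 = -37004040/19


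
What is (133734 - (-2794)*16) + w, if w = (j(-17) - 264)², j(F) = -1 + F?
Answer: 257962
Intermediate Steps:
w = 79524 (w = ((-1 - 17) - 264)² = (-18 - 264)² = (-282)² = 79524)
(133734 - (-2794)*16) + w = (133734 - (-2794)*16) + 79524 = (133734 - 1*(-44704)) + 79524 = (133734 + 44704) + 79524 = 178438 + 79524 = 257962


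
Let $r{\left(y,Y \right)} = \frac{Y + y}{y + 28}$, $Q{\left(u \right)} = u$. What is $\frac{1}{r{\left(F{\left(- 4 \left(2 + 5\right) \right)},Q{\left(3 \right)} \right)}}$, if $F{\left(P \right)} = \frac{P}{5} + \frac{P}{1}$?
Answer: $\frac{28}{153} \approx 0.18301$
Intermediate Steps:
$F{\left(P \right)} = \frac{6 P}{5}$ ($F{\left(P \right)} = P \frac{1}{5} + P 1 = \frac{P}{5} + P = \frac{6 P}{5}$)
$r{\left(y,Y \right)} = \frac{Y + y}{28 + y}$
$\frac{1}{r{\left(F{\left(- 4 \left(2 + 5\right) \right)},Q{\left(3 \right)} \right)}} = \frac{1}{\frac{1}{28 + \frac{6 \left(- 4 \left(2 + 5\right)\right)}{5}} \left(3 + \frac{6 \left(- 4 \left(2 + 5\right)\right)}{5}\right)} = \frac{1}{\frac{1}{28 + \frac{6 \left(\left(-4\right) 7\right)}{5}} \left(3 + \frac{6 \left(\left(-4\right) 7\right)}{5}\right)} = \frac{1}{\frac{1}{28 + \frac{6}{5} \left(-28\right)} \left(3 + \frac{6}{5} \left(-28\right)\right)} = \frac{1}{\frac{1}{28 - \frac{168}{5}} \left(3 - \frac{168}{5}\right)} = \frac{1}{\frac{1}{- \frac{28}{5}} \left(- \frac{153}{5}\right)} = \frac{1}{\left(- \frac{5}{28}\right) \left(- \frac{153}{5}\right)} = \frac{1}{\frac{153}{28}} = \frac{28}{153}$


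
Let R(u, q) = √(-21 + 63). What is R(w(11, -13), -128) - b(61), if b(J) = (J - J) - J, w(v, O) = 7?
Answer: 61 + √42 ≈ 67.481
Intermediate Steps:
R(u, q) = √42
b(J) = -J (b(J) = 0 - J = -J)
R(w(11, -13), -128) - b(61) = √42 - (-1)*61 = √42 - 1*(-61) = √42 + 61 = 61 + √42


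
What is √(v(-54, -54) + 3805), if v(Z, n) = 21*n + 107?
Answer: √2778 ≈ 52.707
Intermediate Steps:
v(Z, n) = 107 + 21*n
√(v(-54, -54) + 3805) = √((107 + 21*(-54)) + 3805) = √((107 - 1134) + 3805) = √(-1027 + 3805) = √2778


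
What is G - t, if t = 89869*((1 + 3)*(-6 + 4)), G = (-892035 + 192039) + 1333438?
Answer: 1352394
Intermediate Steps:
G = 633442 (G = -699996 + 1333438 = 633442)
t = -718952 (t = 89869*(4*(-2)) = 89869*(-8) = -718952)
G - t = 633442 - 1*(-718952) = 633442 + 718952 = 1352394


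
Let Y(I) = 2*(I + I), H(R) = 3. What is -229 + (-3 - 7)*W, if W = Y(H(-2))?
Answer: -349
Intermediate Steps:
Y(I) = 4*I (Y(I) = 2*(2*I) = 4*I)
W = 12 (W = 4*3 = 12)
-229 + (-3 - 7)*W = -229 + (-3 - 7)*12 = -229 - 10*12 = -229 - 120 = -349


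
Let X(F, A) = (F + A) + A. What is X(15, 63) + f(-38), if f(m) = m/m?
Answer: 142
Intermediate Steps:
X(F, A) = F + 2*A (X(F, A) = (A + F) + A = F + 2*A)
f(m) = 1
X(15, 63) + f(-38) = (15 + 2*63) + 1 = (15 + 126) + 1 = 141 + 1 = 142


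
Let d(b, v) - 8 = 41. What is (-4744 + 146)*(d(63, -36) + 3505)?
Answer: -16341292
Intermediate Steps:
d(b, v) = 49 (d(b, v) = 8 + 41 = 49)
(-4744 + 146)*(d(63, -36) + 3505) = (-4744 + 146)*(49 + 3505) = -4598*3554 = -16341292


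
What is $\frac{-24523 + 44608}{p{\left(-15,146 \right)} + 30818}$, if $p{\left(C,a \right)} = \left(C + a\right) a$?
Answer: $\frac{6695}{16648} \approx 0.40215$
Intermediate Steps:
$p{\left(C,a \right)} = a \left(C + a\right)$
$\frac{-24523 + 44608}{p{\left(-15,146 \right)} + 30818} = \frac{-24523 + 44608}{146 \left(-15 + 146\right) + 30818} = \frac{20085}{146 \cdot 131 + 30818} = \frac{20085}{19126 + 30818} = \frac{20085}{49944} = 20085 \cdot \frac{1}{49944} = \frac{6695}{16648}$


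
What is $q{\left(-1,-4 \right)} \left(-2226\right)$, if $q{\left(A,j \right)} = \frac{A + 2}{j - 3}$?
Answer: $318$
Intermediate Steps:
$q{\left(A,j \right)} = \frac{2 + A}{-3 + j}$
$q{\left(-1,-4 \right)} \left(-2226\right) = \frac{2 - 1}{-3 - 4} \left(-2226\right) = \frac{1}{-7} \cdot 1 \left(-2226\right) = \left(- \frac{1}{7}\right) 1 \left(-2226\right) = \left(- \frac{1}{7}\right) \left(-2226\right) = 318$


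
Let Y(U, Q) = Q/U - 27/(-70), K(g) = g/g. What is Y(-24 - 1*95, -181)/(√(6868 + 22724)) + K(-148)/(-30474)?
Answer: -1/30474 + 2269*√822/5869080 ≈ 0.011051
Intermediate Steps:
K(g) = 1
Y(U, Q) = 27/70 + Q/U (Y(U, Q) = Q/U - 27*(-1/70) = Q/U + 27/70 = 27/70 + Q/U)
Y(-24 - 1*95, -181)/(√(6868 + 22724)) + K(-148)/(-30474) = (27/70 - 181/(-24 - 1*95))/(√(6868 + 22724)) + 1/(-30474) = (27/70 - 181/(-24 - 95))/(√29592) + 1*(-1/30474) = (27/70 - 181/(-119))/((6*√822)) - 1/30474 = (27/70 - 181*(-1/119))*(√822/4932) - 1/30474 = (27/70 + 181/119)*(√822/4932) - 1/30474 = 2269*(√822/4932)/1190 - 1/30474 = 2269*√822/5869080 - 1/30474 = -1/30474 + 2269*√822/5869080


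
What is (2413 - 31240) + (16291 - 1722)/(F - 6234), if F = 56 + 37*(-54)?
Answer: -235704121/8176 ≈ -28829.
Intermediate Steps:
F = -1942 (F = 56 - 1998 = -1942)
(2413 - 31240) + (16291 - 1722)/(F - 6234) = (2413 - 31240) + (16291 - 1722)/(-1942 - 6234) = -28827 + 14569/(-8176) = -28827 + 14569*(-1/8176) = -28827 - 14569/8176 = -235704121/8176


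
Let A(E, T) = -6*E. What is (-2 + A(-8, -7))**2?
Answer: 2116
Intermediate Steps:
(-2 + A(-8, -7))**2 = (-2 - 6*(-8))**2 = (-2 + 48)**2 = 46**2 = 2116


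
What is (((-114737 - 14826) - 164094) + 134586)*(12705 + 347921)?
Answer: -57365138446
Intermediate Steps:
(((-114737 - 14826) - 164094) + 134586)*(12705 + 347921) = ((-129563 - 164094) + 134586)*360626 = (-293657 + 134586)*360626 = -159071*360626 = -57365138446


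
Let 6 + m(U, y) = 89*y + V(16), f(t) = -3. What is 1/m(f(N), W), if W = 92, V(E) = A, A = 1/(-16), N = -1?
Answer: 16/130911 ≈ 0.00012222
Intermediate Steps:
A = -1/16 (A = 1*(-1/16) = -1/16 ≈ -0.062500)
V(E) = -1/16
m(U, y) = -97/16 + 89*y (m(U, y) = -6 + (89*y - 1/16) = -6 + (-1/16 + 89*y) = -97/16 + 89*y)
1/m(f(N), W) = 1/(-97/16 + 89*92) = 1/(-97/16 + 8188) = 1/(130911/16) = 16/130911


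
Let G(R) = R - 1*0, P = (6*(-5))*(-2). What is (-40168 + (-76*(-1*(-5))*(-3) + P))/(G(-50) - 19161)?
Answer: 38968/19211 ≈ 2.0284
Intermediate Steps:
P = 60 (P = -30*(-2) = 60)
G(R) = R (G(R) = R + 0 = R)
(-40168 + (-76*(-1*(-5))*(-3) + P))/(G(-50) - 19161) = (-40168 + (-76*(-1*(-5))*(-3) + 60))/(-50 - 19161) = (-40168 + (-380*(-3) + 60))/(-19211) = (-40168 + (-76*(-15) + 60))*(-1/19211) = (-40168 + (1140 + 60))*(-1/19211) = (-40168 + 1200)*(-1/19211) = -38968*(-1/19211) = 38968/19211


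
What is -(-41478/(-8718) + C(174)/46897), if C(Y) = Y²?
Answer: -368189989/68141341 ≈ -5.4033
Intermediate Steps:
-(-41478/(-8718) + C(174)/46897) = -(-41478/(-8718) + 174²/46897) = -(-41478*(-1/8718) + 30276*(1/46897)) = -(6913/1453 + 30276/46897) = -1*368189989/68141341 = -368189989/68141341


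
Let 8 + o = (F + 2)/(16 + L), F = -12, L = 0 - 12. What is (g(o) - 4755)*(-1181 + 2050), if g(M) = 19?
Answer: -4115584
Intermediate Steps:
L = -12
o = -21/2 (o = -8 + (-12 + 2)/(16 - 12) = -8 - 10/4 = -8 - 10*¼ = -8 - 5/2 = -21/2 ≈ -10.500)
(g(o) - 4755)*(-1181 + 2050) = (19 - 4755)*(-1181 + 2050) = -4736*869 = -4115584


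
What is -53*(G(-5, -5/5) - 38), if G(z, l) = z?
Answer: 2279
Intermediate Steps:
-53*(G(-5, -5/5) - 38) = -53*(-5 - 38) = -53*(-43) = 2279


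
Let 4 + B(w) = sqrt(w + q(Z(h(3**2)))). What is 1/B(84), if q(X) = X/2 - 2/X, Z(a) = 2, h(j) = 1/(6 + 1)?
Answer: 1/17 + sqrt(21)/34 ≈ 0.19361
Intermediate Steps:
h(j) = 1/7
q(X) = X/2 - 2/X (q(X) = X*(1/2) - 2/X = X/2 - 2/X)
B(w) = -4 + sqrt(w) (B(w) = -4 + sqrt(w + ((1/2)*2 - 2/2)) = -4 + sqrt(w + (1 - 2*1/2)) = -4 + sqrt(w + (1 - 1)) = -4 + sqrt(w + 0) = -4 + sqrt(w))
1/B(84) = 1/(-4 + sqrt(84)) = 1/(-4 + 2*sqrt(21))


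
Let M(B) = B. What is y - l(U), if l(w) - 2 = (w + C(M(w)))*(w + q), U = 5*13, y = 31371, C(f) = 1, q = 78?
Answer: 21931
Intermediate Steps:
U = 65
l(w) = 2 + (1 + w)*(78 + w) (l(w) = 2 + (w + 1)*(w + 78) = 2 + (1 + w)*(78 + w))
y - l(U) = 31371 - (80 + 65² + 79*65) = 31371 - (80 + 4225 + 5135) = 31371 - 1*9440 = 31371 - 9440 = 21931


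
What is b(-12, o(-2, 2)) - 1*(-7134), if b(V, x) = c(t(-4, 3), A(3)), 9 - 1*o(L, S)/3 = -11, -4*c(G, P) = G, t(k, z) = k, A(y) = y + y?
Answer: 7135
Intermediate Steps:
A(y) = 2*y
c(G, P) = -G/4
o(L, S) = 60 (o(L, S) = 27 - 3*(-11) = 27 + 33 = 60)
b(V, x) = 1 (b(V, x) = -¼*(-4) = 1)
b(-12, o(-2, 2)) - 1*(-7134) = 1 - 1*(-7134) = 1 + 7134 = 7135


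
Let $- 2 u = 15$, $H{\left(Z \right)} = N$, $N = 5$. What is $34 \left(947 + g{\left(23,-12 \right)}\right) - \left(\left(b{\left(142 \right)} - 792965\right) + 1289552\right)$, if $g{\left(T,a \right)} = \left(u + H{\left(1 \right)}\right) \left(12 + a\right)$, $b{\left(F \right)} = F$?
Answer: $-464531$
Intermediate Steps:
$H{\left(Z \right)} = 5$
$u = - \frac{15}{2}$ ($u = \left(- \frac{1}{2}\right) 15 = - \frac{15}{2} \approx -7.5$)
$g{\left(T,a \right)} = -30 - \frac{5 a}{2}$ ($g{\left(T,a \right)} = \left(- \frac{15}{2} + 5\right) \left(12 + a\right) = - \frac{5 \left(12 + a\right)}{2} = -30 - \frac{5 a}{2}$)
$34 \left(947 + g{\left(23,-12 \right)}\right) - \left(\left(b{\left(142 \right)} - 792965\right) + 1289552\right) = 34 \left(947 - 0\right) - \left(\left(142 - 792965\right) + 1289552\right) = 34 \left(947 + \left(-30 + 30\right)\right) - \left(-792823 + 1289552\right) = 34 \left(947 + 0\right) - 496729 = 34 \cdot 947 - 496729 = 32198 - 496729 = -464531$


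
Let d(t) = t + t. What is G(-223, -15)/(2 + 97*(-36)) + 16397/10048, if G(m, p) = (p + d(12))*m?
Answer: 38695933/17533760 ≈ 2.2069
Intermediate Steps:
d(t) = 2*t
G(m, p) = m*(24 + p) (G(m, p) = (p + 2*12)*m = (p + 24)*m = (24 + p)*m = m*(24 + p))
G(-223, -15)/(2 + 97*(-36)) + 16397/10048 = (-223*(24 - 15))/(2 + 97*(-36)) + 16397/10048 = (-223*9)/(2 - 3492) + 16397*(1/10048) = -2007/(-3490) + 16397/10048 = -2007*(-1/3490) + 16397/10048 = 2007/3490 + 16397/10048 = 38695933/17533760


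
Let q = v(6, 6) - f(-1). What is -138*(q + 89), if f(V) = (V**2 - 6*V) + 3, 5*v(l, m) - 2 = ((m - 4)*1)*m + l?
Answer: -11454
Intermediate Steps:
v(l, m) = 2/5 + l/5 + m*(-4 + m)/5 (v(l, m) = 2/5 + (((m - 4)*1)*m + l)/5 = 2/5 + (((-4 + m)*1)*m + l)/5 = 2/5 + ((-4 + m)*m + l)/5 = 2/5 + (m*(-4 + m) + l)/5 = 2/5 + (l + m*(-4 + m))/5 = 2/5 + (l/5 + m*(-4 + m)/5) = 2/5 + l/5 + m*(-4 + m)/5)
f(V) = 3 + V**2 - 6*V
q = -6 (q = (2/5 - 4/5*6 + (1/5)*6 + (1/5)*6**2) - (3 + (-1)**2 - 6*(-1)) = (2/5 - 24/5 + 6/5 + (1/5)*36) - (3 + 1 + 6) = (2/5 - 24/5 + 6/5 + 36/5) - 1*10 = 4 - 10 = -6)
-138*(q + 89) = -138*(-6 + 89) = -138*83 = -11454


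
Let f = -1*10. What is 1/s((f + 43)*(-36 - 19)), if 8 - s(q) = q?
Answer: 1/1823 ≈ 0.00054855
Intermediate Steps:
f = -10
s(q) = 8 - q
1/s((f + 43)*(-36 - 19)) = 1/(8 - (-10 + 43)*(-36 - 19)) = 1/(8 - 33*(-55)) = 1/(8 - 1*(-1815)) = 1/(8 + 1815) = 1/1823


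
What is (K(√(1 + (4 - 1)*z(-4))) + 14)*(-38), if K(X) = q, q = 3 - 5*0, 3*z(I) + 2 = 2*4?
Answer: -646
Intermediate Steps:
z(I) = 2 (z(I) = -⅔ + (2*4)/3 = -⅔ + (⅓)*8 = -⅔ + 8/3 = 2)
q = 3 (q = 3 + 0 = 3)
K(X) = 3
(K(√(1 + (4 - 1)*z(-4))) + 14)*(-38) = (3 + 14)*(-38) = 17*(-38) = -646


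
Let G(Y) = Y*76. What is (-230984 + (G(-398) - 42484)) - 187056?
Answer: -490772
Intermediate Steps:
G(Y) = 76*Y
(-230984 + (G(-398) - 42484)) - 187056 = (-230984 + (76*(-398) - 42484)) - 187056 = (-230984 + (-30248 - 42484)) - 187056 = (-230984 - 72732) - 187056 = -303716 - 187056 = -490772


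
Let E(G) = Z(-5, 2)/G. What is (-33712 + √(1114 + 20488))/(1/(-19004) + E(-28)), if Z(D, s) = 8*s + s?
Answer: 4484639936/85525 - 133028*√21602/85525 ≈ 52208.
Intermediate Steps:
Z(D, s) = 9*s
E(G) = 18/G (E(G) = (9*2)/G = 18/G)
(-33712 + √(1114 + 20488))/(1/(-19004) + E(-28)) = (-33712 + √(1114 + 20488))/(1/(-19004) + 18/(-28)) = (-33712 + √21602)/(-1/19004 + 18*(-1/28)) = (-33712 + √21602)/(-1/19004 - 9/14) = (-33712 + √21602)/(-85525/133028) = (-33712 + √21602)*(-133028/85525) = 4484639936/85525 - 133028*√21602/85525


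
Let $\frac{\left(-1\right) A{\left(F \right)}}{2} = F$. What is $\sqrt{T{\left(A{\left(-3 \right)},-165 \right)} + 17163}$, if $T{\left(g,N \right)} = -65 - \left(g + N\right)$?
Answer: $\sqrt{17257} \approx 131.37$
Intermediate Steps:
$A{\left(F \right)} = - 2 F$
$T{\left(g,N \right)} = -65 - N - g$ ($T{\left(g,N \right)} = -65 - \left(N + g\right) = -65 - N - g$)
$\sqrt{T{\left(A{\left(-3 \right)},-165 \right)} + 17163} = \sqrt{\left(-65 - -165 - \left(-2\right) \left(-3\right)\right) + 17163} = \sqrt{\left(-65 + 165 - 6\right) + 17163} = \sqrt{94 + 17163} = \sqrt{17257}$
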